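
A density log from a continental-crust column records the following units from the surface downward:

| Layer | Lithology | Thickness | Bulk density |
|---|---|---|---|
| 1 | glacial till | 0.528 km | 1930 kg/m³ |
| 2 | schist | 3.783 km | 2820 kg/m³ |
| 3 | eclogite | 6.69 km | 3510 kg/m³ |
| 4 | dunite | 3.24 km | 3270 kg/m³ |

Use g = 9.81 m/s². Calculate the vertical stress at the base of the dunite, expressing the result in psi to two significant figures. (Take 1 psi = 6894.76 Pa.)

glacial till: 1930 kg/m³ × 9.81 m/s² × 528 m = 9.997×10^6 Pa = 1450 psi
schist: 2820 kg/m³ × 9.81 m/s² × 3783 m = 1.047×10^8 Pa = 15179 psi
eclogite: 3510 kg/m³ × 9.81 m/s² × 6690 m = 2.304×10^8 Pa = 33411 psi
dunite: 3270 kg/m³ × 9.81 m/s² × 3240 m = 1.039×10^8 Pa = 15074 psi
Total = 1450 + 15179 + 33411 + 15074 = 65114 psi

65000 psi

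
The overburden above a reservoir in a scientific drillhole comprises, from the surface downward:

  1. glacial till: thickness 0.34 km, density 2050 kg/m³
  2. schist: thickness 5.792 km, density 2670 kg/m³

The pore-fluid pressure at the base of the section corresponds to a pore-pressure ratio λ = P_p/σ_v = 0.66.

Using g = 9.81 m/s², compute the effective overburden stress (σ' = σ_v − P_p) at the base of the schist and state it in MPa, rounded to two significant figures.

Overburden (lithostatic) stress σ_v:
glacial till: 2050 kg/m³ × 9.81 m/s² × 340 m = 6.838×10^6 Pa = 6.838 MPa
schist: 2670 kg/m³ × 9.81 m/s² × 5792 m = 1.517×10^8 Pa = 151.7 MPa
Total = 6.838 + 151.7 = 158.55 MPa
Pore pressure P_p = λ·σ_v = 0.66 × 158.5 MPa = 104.6 MPa
Effective stress σ' = σ_v − P_p = 158.5 − 104.6 = 53.906 MPa

54 MPa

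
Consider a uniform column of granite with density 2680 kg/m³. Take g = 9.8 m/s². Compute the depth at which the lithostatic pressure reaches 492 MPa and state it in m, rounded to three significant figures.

18700 m

h = P/(ρg) = 492 MPa / (2680 kg/m³ × 9.8 m/s²) = 4.920×10^8 Pa / 26264 Pa/m = 18733 m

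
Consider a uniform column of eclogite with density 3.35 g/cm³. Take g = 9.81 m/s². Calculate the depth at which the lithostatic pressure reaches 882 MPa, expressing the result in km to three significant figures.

h = P/(ρg) = 882 MPa / (3350 kg/m³ × 9.81 m/s²) = 8.820×10^8 Pa / 32864 Pa/m = 26838 m
= 26.838 km

26.8 km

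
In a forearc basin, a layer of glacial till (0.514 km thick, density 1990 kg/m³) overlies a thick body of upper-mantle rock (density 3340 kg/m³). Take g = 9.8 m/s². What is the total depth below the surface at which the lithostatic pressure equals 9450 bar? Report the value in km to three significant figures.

Pressure at base of upper layers: 1990×9.8×514 = 1.002×10^7 Pa = 100.2 bar
Remaining pressure to be supplied by upper-mantle rock: 9.450×10^8 − 1.002×10^7 = 9.350×10^8 Pa
Additional depth in upper-mantle rock = 9.350×10^8 Pa / (3340 kg/m³ × 9.8 m/s²) = 28565 m
Total depth = 514 m + 28565 m = 29079 m
= 29.079 km

29.1 km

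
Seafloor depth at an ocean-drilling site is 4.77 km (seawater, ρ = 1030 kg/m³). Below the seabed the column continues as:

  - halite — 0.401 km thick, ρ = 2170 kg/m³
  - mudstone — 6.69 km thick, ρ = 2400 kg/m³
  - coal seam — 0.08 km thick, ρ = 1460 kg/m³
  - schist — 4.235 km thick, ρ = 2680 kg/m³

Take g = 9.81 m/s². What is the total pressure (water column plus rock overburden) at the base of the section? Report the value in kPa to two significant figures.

seawater: 1030 kg/m³ × 9.81 m/s² × 4770 m = 4.820×10^7 Pa = 48198 kPa
halite: 2170 kg/m³ × 9.81 m/s² × 401 m = 8.536×10^6 Pa = 8536 kPa
mudstone: 2400 kg/m³ × 9.81 m/s² × 6690 m = 1.575×10^8 Pa = 1.575×10^5 kPa
coal seam: 1460 kg/m³ × 9.81 m/s² × 80 m = 1.146×10^6 Pa = 1146 kPa
schist: 2680 kg/m³ × 9.81 m/s² × 4235 m = 1.113×10^8 Pa = 1.113×10^5 kPa
Total = 48198 + 8536 + 1.575×10^5 + 1146 + 1.113×10^5 = 3.2673×10^5 kPa

330000 kPa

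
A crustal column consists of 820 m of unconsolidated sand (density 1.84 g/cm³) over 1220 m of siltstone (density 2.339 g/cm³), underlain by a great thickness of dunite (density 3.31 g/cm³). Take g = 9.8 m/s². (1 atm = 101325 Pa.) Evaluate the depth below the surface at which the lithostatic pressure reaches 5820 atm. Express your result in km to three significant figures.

Pressure at base of upper layers: 1840×9.8×820 + 2339×9.8×1220 = 4.275×10^7 Pa = 421.9 atm
Remaining pressure to be supplied by dunite: 5.897×10^8 − 4.275×10^7 = 5.470×10^8 Pa
Additional depth in dunite = 5.470×10^8 Pa / (3310 kg/m³ × 9.8 m/s²) = 16862 m
Total depth = 2040 m + 16862 m = 18902 m
= 18.902 km

18.9 km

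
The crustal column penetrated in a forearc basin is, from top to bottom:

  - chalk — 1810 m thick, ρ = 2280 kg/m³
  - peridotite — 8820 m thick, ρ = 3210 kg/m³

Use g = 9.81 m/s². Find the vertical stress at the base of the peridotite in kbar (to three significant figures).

chalk: 2280 kg/m³ × 9.81 m/s² × 1810 m = 4.048×10^7 Pa = 0.4048 kbar
peridotite: 3210 kg/m³ × 9.81 m/s² × 8820 m = 2.777×10^8 Pa = 2.777 kbar
Total = 0.4048 + 2.777 = 3.1823 kbar

3.18 kbar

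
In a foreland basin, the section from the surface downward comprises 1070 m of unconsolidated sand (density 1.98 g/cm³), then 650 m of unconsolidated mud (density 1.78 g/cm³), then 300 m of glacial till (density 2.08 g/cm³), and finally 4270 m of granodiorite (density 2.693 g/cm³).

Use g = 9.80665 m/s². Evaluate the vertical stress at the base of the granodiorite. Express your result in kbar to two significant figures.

unconsolidated sand: 1980 kg/m³ × 9.80665 m/s² × 1070 m = 2.078×10^7 Pa = 0.2078 kbar
unconsolidated mud: 1780 kg/m³ × 9.80665 m/s² × 650 m = 1.135×10^7 Pa = 0.1135 kbar
glacial till: 2080 kg/m³ × 9.80665 m/s² × 300 m = 6.119×10^6 Pa = 0.06119 kbar
granodiorite: 2693 kg/m³ × 9.80665 m/s² × 4270 m = 1.128×10^8 Pa = 1.128 kbar
Total = 0.2078 + 0.1135 + 0.06119 + 1.128 = 1.5101 kbar

1.5 kbar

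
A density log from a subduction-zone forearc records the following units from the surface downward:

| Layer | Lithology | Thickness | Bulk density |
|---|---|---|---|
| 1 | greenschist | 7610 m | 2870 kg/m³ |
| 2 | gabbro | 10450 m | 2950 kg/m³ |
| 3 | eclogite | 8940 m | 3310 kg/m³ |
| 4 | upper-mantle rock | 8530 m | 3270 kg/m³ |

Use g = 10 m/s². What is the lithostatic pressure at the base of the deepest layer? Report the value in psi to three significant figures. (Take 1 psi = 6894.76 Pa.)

160000 psi

greenschist: 2870 kg/m³ × 10 m/s² × 7610 m = 2.184×10^8 Pa = 31677 psi
gabbro: 2950 kg/m³ × 10 m/s² × 10450 m = 3.083×10^8 Pa = 44712 psi
eclogite: 3310 kg/m³ × 10 m/s² × 8940 m = 2.959×10^8 Pa = 42919 psi
upper-mantle rock: 3270 kg/m³ × 10 m/s² × 8530 m = 2.789×10^8 Pa = 40456 psi
Total = 31677 + 44712 + 42919 + 40456 = 1.5976×10^5 psi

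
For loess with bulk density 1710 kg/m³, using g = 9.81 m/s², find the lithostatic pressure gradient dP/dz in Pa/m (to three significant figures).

16800 Pa/m

dP/dz = ρg = 1710 kg/m³ × 9.81 m/s² = 16775 Pa/m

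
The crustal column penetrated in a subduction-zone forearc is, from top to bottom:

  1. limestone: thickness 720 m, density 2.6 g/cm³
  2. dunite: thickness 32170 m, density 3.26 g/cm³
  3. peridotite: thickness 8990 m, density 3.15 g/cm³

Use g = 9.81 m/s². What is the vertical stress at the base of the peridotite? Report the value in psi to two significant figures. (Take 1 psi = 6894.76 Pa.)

limestone: 2600 kg/m³ × 9.81 m/s² × 720 m = 1.836×10^7 Pa = 2664 psi
dunite: 3260 kg/m³ × 9.81 m/s² × 32170 m = 1.029×10^9 Pa = 1.492×10^5 psi
peridotite: 3150 kg/m³ × 9.81 m/s² × 8990 m = 2.778×10^8 Pa = 40292 psi
Total = 2664 + 1.492×10^5 + 40292 = 1.9217×10^5 psi

190000 psi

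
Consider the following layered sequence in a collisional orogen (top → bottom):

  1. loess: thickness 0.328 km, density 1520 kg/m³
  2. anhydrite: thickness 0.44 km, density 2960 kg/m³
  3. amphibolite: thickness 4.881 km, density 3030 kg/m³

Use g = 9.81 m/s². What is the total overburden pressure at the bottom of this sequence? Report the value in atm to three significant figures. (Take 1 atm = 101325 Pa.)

1610 atm

loess: 1520 kg/m³ × 9.81 m/s² × 328 m = 4.891×10^6 Pa = 48.27 atm
anhydrite: 2960 kg/m³ × 9.81 m/s² × 440 m = 1.278×10^7 Pa = 126.1 atm
amphibolite: 3030 kg/m³ × 9.81 m/s² × 4881 m = 1.451×10^8 Pa = 1432 atm
Total = 48.27 + 126.1 + 1432 = 1606.2 atm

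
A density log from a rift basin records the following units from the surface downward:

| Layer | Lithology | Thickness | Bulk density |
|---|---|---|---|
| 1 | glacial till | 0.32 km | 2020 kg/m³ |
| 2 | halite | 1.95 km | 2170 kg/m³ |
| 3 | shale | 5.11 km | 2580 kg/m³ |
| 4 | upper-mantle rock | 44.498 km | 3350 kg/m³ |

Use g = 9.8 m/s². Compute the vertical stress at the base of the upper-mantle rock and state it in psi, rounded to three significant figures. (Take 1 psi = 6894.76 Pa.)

238000 psi

glacial till: 2020 kg/m³ × 9.8 m/s² × 320 m = 6.335×10^6 Pa = 918.8 psi
halite: 2170 kg/m³ × 9.8 m/s² × 1950 m = 4.147×10^7 Pa = 6015 psi
shale: 2580 kg/m³ × 9.8 m/s² × 5110 m = 1.292×10^8 Pa = 18739 psi
upper-mantle rock: 3350 kg/m³ × 9.8 m/s² × 44498 m = 1.461×10^9 Pa = 2.119×10^5 psi
Total = 918.8 + 6015 + 18739 + 2.119×10^5 = 2.3755×10^5 psi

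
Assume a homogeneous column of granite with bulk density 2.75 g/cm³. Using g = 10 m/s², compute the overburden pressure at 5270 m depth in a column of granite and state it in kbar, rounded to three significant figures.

1.45 kbar

granite: 2750 kg/m³ × 10 m/s² × 5270 m = 1.449×10^8 Pa = 1.449 kbar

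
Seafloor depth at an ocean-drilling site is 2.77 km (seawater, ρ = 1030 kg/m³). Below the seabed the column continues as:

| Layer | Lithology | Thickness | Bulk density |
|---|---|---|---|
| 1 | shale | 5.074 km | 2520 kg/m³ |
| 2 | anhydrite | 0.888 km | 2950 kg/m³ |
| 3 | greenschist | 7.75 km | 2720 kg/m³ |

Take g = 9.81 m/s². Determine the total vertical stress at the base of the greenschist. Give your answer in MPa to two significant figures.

390 MPa

seawater: 1030 kg/m³ × 9.81 m/s² × 2770 m = 2.799×10^7 Pa = 27.99 MPa
shale: 2520 kg/m³ × 9.81 m/s² × 5074 m = 1.254×10^8 Pa = 125.4 MPa
anhydrite: 2950 kg/m³ × 9.81 m/s² × 888 m = 2.570×10^7 Pa = 25.70 MPa
greenschist: 2720 kg/m³ × 9.81 m/s² × 7750 m = 2.068×10^8 Pa = 206.8 MPa
Total = 27.99 + 125.4 + 25.70 + 206.8 = 385.92 MPa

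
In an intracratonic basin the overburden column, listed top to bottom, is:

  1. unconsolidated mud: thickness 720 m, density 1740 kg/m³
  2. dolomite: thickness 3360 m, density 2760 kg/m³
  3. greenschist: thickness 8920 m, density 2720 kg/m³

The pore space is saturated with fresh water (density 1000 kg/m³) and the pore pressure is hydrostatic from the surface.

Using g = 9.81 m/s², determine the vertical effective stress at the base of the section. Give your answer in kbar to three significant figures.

2.14 kbar

Overburden (lithostatic) stress σ_v:
unconsolidated mud: 1740 kg/m³ × 9.81 m/s² × 720 m = 1.229×10^7 Pa = 12.29 MPa
dolomite: 2760 kg/m³ × 9.81 m/s² × 3360 m = 9.097×10^7 Pa = 90.97 MPa
greenschist: 2720 kg/m³ × 9.81 m/s² × 8920 m = 2.380×10^8 Pa = 238.0 MPa
Total = 12.29 + 90.97 + 238.0 = 341.28 MPa
Pore pressure P_p = 1000 kg/m³ × 9.81 m/s² × 13000 m = 1.275×10^8 Pa = 127.5 MPa
Effective stress σ' = σ_v − P_p = 341.3 − 127.5 = 213.75 MPa = 2.1375 kbar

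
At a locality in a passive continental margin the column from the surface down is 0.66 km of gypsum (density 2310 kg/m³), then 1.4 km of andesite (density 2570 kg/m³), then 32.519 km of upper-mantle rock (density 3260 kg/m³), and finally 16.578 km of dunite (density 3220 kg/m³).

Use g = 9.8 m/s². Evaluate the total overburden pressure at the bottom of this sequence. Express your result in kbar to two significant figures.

gypsum: 2310 kg/m³ × 9.8 m/s² × 660 m = 1.494×10^7 Pa = 0.1494 kbar
andesite: 2570 kg/m³ × 9.8 m/s² × 1400 m = 3.526×10^7 Pa = 0.3526 kbar
upper-mantle rock: 3260 kg/m³ × 9.8 m/s² × 32519 m = 1.039×10^9 Pa = 10.39 kbar
dunite: 3220 kg/m³ × 9.8 m/s² × 16578 m = 5.231×10^8 Pa = 5.231 kbar
Total = 0.1494 + 0.3526 + 10.39 + 5.231 = 16.123 kbar

16 kbar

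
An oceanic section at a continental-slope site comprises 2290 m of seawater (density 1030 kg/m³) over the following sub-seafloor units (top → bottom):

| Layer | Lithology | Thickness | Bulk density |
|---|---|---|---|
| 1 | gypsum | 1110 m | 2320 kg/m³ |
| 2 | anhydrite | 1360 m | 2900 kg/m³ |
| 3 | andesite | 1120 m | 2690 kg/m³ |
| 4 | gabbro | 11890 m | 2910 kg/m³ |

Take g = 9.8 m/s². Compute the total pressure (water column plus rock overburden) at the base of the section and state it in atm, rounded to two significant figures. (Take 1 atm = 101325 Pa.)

4500 atm

seawater: 1030 kg/m³ × 9.8 m/s² × 2290 m = 2.312×10^7 Pa = 228.1 atm
gypsum: 2320 kg/m³ × 9.8 m/s² × 1110 m = 2.524×10^7 Pa = 249.1 atm
anhydrite: 2900 kg/m³ × 9.8 m/s² × 1360 m = 3.865×10^7 Pa = 381.5 atm
andesite: 2690 kg/m³ × 9.8 m/s² × 1120 m = 2.953×10^7 Pa = 291.4 atm
gabbro: 2910 kg/m³ × 9.8 m/s² × 11890 m = 3.391×10^8 Pa = 3346 atm
Total = 228.1 + 249.1 + 381.5 + 291.4 + 3346 = 4496.5 atm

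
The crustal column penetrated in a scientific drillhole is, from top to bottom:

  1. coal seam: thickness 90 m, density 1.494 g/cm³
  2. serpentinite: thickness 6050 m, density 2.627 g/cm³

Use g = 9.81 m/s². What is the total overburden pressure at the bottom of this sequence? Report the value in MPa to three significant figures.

coal seam: 1494 kg/m³ × 9.81 m/s² × 90 m = 1.319×10^6 Pa = 1.319 MPa
serpentinite: 2627 kg/m³ × 9.81 m/s² × 6050 m = 1.559×10^8 Pa = 155.9 MPa
Total = 1.319 + 155.9 = 157.23 MPa

157 MPa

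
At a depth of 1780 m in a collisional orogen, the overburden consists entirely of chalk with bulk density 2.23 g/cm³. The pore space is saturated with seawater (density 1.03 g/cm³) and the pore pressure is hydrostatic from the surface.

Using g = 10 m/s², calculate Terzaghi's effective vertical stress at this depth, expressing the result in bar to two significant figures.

210 bar

Overburden (lithostatic) stress σ_v:
chalk: 2230 kg/m³ × 10 m/s² × 1780 m = 3.969×10^7 Pa = 39.69 MPa
Pore pressure P_p = 1030 kg/m³ × 10 m/s² × 1780 m = 1.833×10^7 Pa = 18.33 MPa
Effective stress σ' = σ_v − P_p = 39.69 − 18.33 = 21.360 MPa = 213.60 bar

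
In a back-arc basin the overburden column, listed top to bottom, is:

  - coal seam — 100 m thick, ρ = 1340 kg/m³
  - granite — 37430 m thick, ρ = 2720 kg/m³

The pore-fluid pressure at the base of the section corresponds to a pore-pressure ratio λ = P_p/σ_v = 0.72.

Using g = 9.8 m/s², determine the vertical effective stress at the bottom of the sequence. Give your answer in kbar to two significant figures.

2.8 kbar

Overburden (lithostatic) stress σ_v:
coal seam: 1340 kg/m³ × 9.8 m/s² × 100 m = 1.313×10^6 Pa = 1.313 MPa
granite: 2720 kg/m³ × 9.8 m/s² × 37430 m = 9.977×10^8 Pa = 997.7 MPa
Total = 1.313 + 997.7 = 999.05 MPa
Pore pressure P_p = λ·σ_v = 0.72 × 999.0 MPa = 719.3 MPa
Effective stress σ' = σ_v − P_p = 999.0 − 719.3 = 279.73 MPa = 2.7973 kbar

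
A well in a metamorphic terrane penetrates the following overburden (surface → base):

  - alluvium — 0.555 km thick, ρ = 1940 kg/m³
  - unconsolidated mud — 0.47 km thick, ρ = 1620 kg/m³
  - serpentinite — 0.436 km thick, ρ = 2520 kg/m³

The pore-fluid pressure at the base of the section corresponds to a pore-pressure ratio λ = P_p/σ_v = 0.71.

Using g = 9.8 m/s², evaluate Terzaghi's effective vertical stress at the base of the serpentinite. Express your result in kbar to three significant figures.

Overburden (lithostatic) stress σ_v:
alluvium: 1940 kg/m³ × 9.8 m/s² × 555 m = 1.055×10^7 Pa = 10.55 MPa
unconsolidated mud: 1620 kg/m³ × 9.8 m/s² × 470 m = 7.462×10^6 Pa = 7.462 MPa
serpentinite: 2520 kg/m³ × 9.8 m/s² × 436 m = 1.077×10^7 Pa = 10.77 MPa
Total = 10.55 + 7.462 + 10.77 = 28.781 MPa
Pore pressure P_p = λ·σ_v = 0.71 × 28.78 MPa = 20.43 MPa
Effective stress σ' = σ_v − P_p = 28.78 − 20.43 = 8.3464 MPa = 0.083464 kbar

0.0835 kbar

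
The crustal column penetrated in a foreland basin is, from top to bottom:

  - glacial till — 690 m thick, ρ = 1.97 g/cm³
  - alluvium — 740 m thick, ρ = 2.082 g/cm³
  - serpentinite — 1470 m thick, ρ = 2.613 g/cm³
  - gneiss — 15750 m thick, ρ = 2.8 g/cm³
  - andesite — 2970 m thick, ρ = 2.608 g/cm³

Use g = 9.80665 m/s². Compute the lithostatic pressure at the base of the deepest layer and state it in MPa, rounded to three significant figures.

glacial till: 1970 kg/m³ × 9.80665 m/s² × 690 m = 1.333×10^7 Pa = 13.33 MPa
alluvium: 2082 kg/m³ × 9.80665 m/s² × 740 m = 1.511×10^7 Pa = 15.11 MPa
serpentinite: 2613 kg/m³ × 9.80665 m/s² × 1470 m = 3.767×10^7 Pa = 37.67 MPa
gneiss: 2800 kg/m³ × 9.80665 m/s² × 15750 m = 4.325×10^8 Pa = 432.5 MPa
andesite: 2608 kg/m³ × 9.80665 m/s² × 2970 m = 7.596×10^7 Pa = 75.96 MPa
Total = 13.33 + 15.11 + 37.67 + 432.5 + 75.96 = 574.54 MPa

575 MPa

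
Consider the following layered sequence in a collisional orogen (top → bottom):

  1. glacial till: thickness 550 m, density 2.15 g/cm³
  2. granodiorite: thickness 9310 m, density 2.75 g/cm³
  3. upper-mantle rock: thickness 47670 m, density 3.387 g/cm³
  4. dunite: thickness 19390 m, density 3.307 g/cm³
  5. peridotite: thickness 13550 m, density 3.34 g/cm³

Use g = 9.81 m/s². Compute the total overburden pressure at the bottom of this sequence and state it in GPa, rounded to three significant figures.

glacial till: 2150 kg/m³ × 9.81 m/s² × 550 m = 1.160×10^7 Pa = 0.01160 GPa
granodiorite: 2750 kg/m³ × 9.81 m/s² × 9310 m = 2.512×10^8 Pa = 0.2512 GPa
upper-mantle rock: 3387 kg/m³ × 9.81 m/s² × 47670 m = 1.584×10^9 Pa = 1.584 GPa
dunite: 3307 kg/m³ × 9.81 m/s² × 19390 m = 6.290×10^8 Pa = 0.6290 GPa
peridotite: 3340 kg/m³ × 9.81 m/s² × 13550 m = 4.440×10^8 Pa = 0.4440 GPa
Total = 0.01160 + 0.2512 + 1.584 + 0.6290 + 0.4440 = 2.9197 GPa

2.92 GPa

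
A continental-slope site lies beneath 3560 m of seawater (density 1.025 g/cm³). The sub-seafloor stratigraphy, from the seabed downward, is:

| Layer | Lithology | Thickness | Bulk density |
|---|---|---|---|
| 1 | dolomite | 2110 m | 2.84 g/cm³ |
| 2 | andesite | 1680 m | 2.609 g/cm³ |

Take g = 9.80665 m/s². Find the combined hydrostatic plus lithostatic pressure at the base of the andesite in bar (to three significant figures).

seawater: 1025 kg/m³ × 9.80665 m/s² × 3560 m = 3.578×10^7 Pa = 357.8 bar
dolomite: 2840 kg/m³ × 9.80665 m/s² × 2110 m = 5.877×10^7 Pa = 587.7 bar
andesite: 2609 kg/m³ × 9.80665 m/s² × 1680 m = 4.298×10^7 Pa = 429.8 bar
Total = 357.8 + 587.7 + 429.8 = 1375.3 bar

1380 bar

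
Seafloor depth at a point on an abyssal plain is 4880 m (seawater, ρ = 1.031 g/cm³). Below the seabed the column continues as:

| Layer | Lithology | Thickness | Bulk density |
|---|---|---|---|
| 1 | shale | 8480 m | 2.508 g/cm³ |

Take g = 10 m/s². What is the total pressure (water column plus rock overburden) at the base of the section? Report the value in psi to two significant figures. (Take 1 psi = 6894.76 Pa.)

38000 psi

seawater: 1031 kg/m³ × 10 m/s² × 4880 m = 5.031×10^7 Pa = 7297 psi
shale: 2508 kg/m³ × 10 m/s² × 8480 m = 2.127×10^8 Pa = 30846 psi
Total = 7297 + 30846 = 38144 psi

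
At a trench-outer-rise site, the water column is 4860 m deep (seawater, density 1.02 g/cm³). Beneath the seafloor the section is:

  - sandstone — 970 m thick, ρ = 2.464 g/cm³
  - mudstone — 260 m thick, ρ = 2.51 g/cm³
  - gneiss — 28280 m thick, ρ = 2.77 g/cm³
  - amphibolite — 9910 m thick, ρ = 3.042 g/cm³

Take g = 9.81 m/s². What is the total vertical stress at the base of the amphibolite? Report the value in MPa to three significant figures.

seawater: 1020 kg/m³ × 9.81 m/s² × 4860 m = 4.863×10^7 Pa = 48.63 MPa
sandstone: 2464 kg/m³ × 9.81 m/s² × 970 m = 2.345×10^7 Pa = 23.45 MPa
mudstone: 2510 kg/m³ × 9.81 m/s² × 260 m = 6.402×10^6 Pa = 6.402 MPa
gneiss: 2770 kg/m³ × 9.81 m/s² × 28280 m = 7.685×10^8 Pa = 768.5 MPa
amphibolite: 3042 kg/m³ × 9.81 m/s² × 9910 m = 2.957×10^8 Pa = 295.7 MPa
Total = 48.63 + 23.45 + 6.402 + 768.5 + 295.7 = 1142.7 MPa

1140 MPa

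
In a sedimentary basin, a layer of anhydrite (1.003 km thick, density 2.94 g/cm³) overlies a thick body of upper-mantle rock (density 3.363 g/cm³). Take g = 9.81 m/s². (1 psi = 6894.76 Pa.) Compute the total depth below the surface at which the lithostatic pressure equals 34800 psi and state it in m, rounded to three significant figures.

7400 m

Pressure at base of upper layers: 2940×9.81×1003 = 2.893×10^7 Pa = 4196 psi
Remaining pressure to be supplied by upper-mantle rock: 2.399×10^8 − 2.893×10^7 = 2.110×10^8 Pa
Additional depth in upper-mantle rock = 2.110×10^8 Pa / (3363 kg/m³ × 9.81 m/s²) = 6396.0 m
Total depth = 1003 m + 6396.0 m = 7399.0 m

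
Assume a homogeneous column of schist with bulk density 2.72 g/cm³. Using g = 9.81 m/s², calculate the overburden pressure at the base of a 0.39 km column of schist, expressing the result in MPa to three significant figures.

schist: 2720 kg/m³ × 9.81 m/s² × 390 m = 1.041×10^7 Pa = 10.41 MPa

10.4 MPa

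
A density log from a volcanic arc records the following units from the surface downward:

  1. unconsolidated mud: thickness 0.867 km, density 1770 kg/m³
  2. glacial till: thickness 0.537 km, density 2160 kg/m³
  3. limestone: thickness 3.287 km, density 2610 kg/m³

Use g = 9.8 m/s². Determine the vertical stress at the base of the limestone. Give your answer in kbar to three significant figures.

1.10 kbar

unconsolidated mud: 1770 kg/m³ × 9.8 m/s² × 867 m = 1.504×10^7 Pa = 0.1504 kbar
glacial till: 2160 kg/m³ × 9.8 m/s² × 537 m = 1.137×10^7 Pa = 0.1137 kbar
limestone: 2610 kg/m³ × 9.8 m/s² × 3287 m = 8.407×10^7 Pa = 0.8407 kbar
Total = 0.1504 + 0.1137 + 0.8407 = 1.1048 kbar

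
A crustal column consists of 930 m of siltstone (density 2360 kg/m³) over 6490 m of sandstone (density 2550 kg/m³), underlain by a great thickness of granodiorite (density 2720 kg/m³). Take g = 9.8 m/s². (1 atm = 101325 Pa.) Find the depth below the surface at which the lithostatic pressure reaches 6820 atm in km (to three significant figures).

26.5 km

Pressure at base of upper layers: 2360×9.8×930 + 2550×9.8×6490 = 1.837×10^8 Pa = 1813 atm
Remaining pressure to be supplied by granodiorite: 6.910×10^8 − 1.837×10^8 = 5.073×10^8 Pa
Additional depth in granodiorite = 5.073×10^8 Pa / (2720 kg/m³ × 9.8 m/s²) = 19033 m
Total depth = 7420 m + 19033 m = 26453 m
= 26.453 km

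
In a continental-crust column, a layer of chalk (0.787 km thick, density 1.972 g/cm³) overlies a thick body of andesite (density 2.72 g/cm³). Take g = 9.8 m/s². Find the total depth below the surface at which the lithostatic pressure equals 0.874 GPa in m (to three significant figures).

Pressure at base of upper layers: 1972×9.8×787 = 1.521×10^7 Pa = 0.01521 GPa
Remaining pressure to be supplied by andesite: 8.740×10^8 − 1.521×10^7 = 8.588×10^8 Pa
Additional depth in andesite = 8.588×10^8 Pa / (2720 kg/m³ × 9.8 m/s²) = 32218 m
Total depth = 787 m + 32218 m = 33005 m

33000 m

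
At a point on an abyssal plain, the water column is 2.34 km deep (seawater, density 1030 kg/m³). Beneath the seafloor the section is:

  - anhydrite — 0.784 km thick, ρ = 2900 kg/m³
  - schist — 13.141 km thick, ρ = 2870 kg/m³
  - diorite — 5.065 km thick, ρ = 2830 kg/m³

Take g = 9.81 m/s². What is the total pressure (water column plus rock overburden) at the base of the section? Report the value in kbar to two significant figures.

seawater: 1030 kg/m³ × 9.81 m/s² × 2340 m = 2.364×10^7 Pa = 0.2364 kbar
anhydrite: 2900 kg/m³ × 9.81 m/s² × 784 m = 2.230×10^7 Pa = 0.2230 kbar
schist: 2870 kg/m³ × 9.81 m/s² × 13141 m = 3.700×10^8 Pa = 3.700 kbar
diorite: 2830 kg/m³ × 9.81 m/s² × 5065 m = 1.406×10^8 Pa = 1.406 kbar
Total = 0.2364 + 0.2230 + 3.700 + 1.406 = 5.5655 kbar

5.6 kbar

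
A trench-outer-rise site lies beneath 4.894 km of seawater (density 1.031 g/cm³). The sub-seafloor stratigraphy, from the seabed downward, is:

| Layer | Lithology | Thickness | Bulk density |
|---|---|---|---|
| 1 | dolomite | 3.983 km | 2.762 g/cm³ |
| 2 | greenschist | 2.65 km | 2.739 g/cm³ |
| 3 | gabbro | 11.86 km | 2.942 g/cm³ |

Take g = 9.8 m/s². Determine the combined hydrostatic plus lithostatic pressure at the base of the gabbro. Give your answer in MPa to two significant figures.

570 MPa

seawater: 1031 kg/m³ × 9.8 m/s² × 4894 m = 4.945×10^7 Pa = 49.45 MPa
dolomite: 2762 kg/m³ × 9.8 m/s² × 3983 m = 1.078×10^8 Pa = 107.8 MPa
greenschist: 2739 kg/m³ × 9.8 m/s² × 2650 m = 7.113×10^7 Pa = 71.13 MPa
gabbro: 2942 kg/m³ × 9.8 m/s² × 11860 m = 3.419×10^8 Pa = 341.9 MPa
Total = 49.45 + 107.8 + 71.13 + 341.9 = 570.33 MPa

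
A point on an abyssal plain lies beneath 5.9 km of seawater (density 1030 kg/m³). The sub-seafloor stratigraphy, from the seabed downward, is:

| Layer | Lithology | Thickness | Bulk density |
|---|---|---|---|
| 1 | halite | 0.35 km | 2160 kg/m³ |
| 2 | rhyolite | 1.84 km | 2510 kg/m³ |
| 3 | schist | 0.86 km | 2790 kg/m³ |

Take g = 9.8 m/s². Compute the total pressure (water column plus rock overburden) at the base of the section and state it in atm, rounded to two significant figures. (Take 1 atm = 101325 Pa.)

1300 atm

seawater: 1030 kg/m³ × 9.8 m/s² × 5900 m = 5.955×10^7 Pa = 587.8 atm
halite: 2160 kg/m³ × 9.8 m/s² × 350 m = 7.409×10^6 Pa = 73.12 atm
rhyolite: 2510 kg/m³ × 9.8 m/s² × 1840 m = 4.526×10^7 Pa = 446.7 atm
schist: 2790 kg/m³ × 9.8 m/s² × 860 m = 2.351×10^7 Pa = 232.1 atm
Total = 587.8 + 73.12 + 446.7 + 232.1 = 1339.6 atm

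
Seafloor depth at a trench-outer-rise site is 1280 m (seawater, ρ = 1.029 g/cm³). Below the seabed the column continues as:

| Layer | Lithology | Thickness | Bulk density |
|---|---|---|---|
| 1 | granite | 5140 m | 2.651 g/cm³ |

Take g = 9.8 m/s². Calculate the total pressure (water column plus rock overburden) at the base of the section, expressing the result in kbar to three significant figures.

1.46 kbar

seawater: 1029 kg/m³ × 9.8 m/s² × 1280 m = 1.291×10^7 Pa = 0.1291 kbar
granite: 2651 kg/m³ × 9.8 m/s² × 5140 m = 1.335×10^8 Pa = 1.335 kbar
Total = 0.1291 + 1.335 = 1.4644 kbar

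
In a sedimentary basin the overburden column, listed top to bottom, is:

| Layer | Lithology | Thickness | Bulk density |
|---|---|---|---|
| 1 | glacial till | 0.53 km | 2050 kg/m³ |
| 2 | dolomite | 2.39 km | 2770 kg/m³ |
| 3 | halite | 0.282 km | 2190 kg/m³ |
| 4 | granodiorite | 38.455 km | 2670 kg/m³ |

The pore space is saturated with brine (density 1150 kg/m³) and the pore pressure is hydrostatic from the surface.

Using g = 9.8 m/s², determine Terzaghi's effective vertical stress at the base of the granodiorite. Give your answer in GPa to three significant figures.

Overburden (lithostatic) stress σ_v:
glacial till: 2050 kg/m³ × 9.8 m/s² × 530 m = 1.065×10^7 Pa = 10.65 MPa
dolomite: 2770 kg/m³ × 9.8 m/s² × 2390 m = 6.488×10^7 Pa = 64.88 MPa
halite: 2190 kg/m³ × 9.8 m/s² × 282 m = 6.052×10^6 Pa = 6.052 MPa
granodiorite: 2670 kg/m³ × 9.8 m/s² × 38455 m = 1.006×10^9 Pa = 1006 MPa
Total = 10.65 + 64.88 + 6.052 + 1006 = 1087.8 MPa
Pore pressure P_p = 1150 kg/m³ × 9.8 m/s² × 41657 m = 4.695×10^8 Pa = 469.5 MPa
Effective stress σ' = σ_v − P_p = 1088 − 469.5 = 618.32 MPa = 0.61832 GPa

0.618 GPa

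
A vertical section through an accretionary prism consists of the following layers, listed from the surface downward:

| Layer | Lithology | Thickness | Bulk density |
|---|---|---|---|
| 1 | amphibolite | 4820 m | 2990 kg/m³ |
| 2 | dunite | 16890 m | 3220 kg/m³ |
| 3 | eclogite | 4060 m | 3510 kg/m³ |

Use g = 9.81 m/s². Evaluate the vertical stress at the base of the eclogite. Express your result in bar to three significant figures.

8150 bar

amphibolite: 2990 kg/m³ × 9.81 m/s² × 4820 m = 1.414×10^8 Pa = 1414 bar
dunite: 3220 kg/m³ × 9.81 m/s² × 16890 m = 5.335×10^8 Pa = 5335 bar
eclogite: 3510 kg/m³ × 9.81 m/s² × 4060 m = 1.398×10^8 Pa = 1398 bar
Total = 1414 + 5335 + 1398 = 8147.0 bar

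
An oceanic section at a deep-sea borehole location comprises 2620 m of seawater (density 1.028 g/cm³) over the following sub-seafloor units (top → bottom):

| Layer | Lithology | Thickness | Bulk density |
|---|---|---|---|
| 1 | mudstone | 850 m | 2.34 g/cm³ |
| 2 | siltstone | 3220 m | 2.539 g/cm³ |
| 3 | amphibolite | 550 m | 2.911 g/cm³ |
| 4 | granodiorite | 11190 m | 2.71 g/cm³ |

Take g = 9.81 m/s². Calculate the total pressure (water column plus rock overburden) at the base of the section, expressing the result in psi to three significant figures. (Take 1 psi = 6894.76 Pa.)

seawater: 1028 kg/m³ × 9.81 m/s² × 2620 m = 2.642×10^7 Pa = 3832 psi
mudstone: 2340 kg/m³ × 9.81 m/s² × 850 m = 1.951×10^7 Pa = 2830 psi
siltstone: 2539 kg/m³ × 9.81 m/s² × 3220 m = 8.020×10^7 Pa = 11632 psi
amphibolite: 2911 kg/m³ × 9.81 m/s² × 550 m = 1.571×10^7 Pa = 2278 psi
granodiorite: 2710 kg/m³ × 9.81 m/s² × 11190 m = 2.975×10^8 Pa = 43147 psi
Total = 3832 + 2830 + 11632 + 2278 + 43147 = 63719 psi

63700 psi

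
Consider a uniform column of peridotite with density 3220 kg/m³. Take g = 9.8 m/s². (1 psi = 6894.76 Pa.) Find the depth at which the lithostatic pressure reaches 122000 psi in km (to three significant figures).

h = P/(ρg) = 122000 psi / (3220 kg/m³ × 9.8 m/s²) = 8.412×10^8 Pa / 31556 Pa/m = 26656 m
= 26.656 km

26.7 km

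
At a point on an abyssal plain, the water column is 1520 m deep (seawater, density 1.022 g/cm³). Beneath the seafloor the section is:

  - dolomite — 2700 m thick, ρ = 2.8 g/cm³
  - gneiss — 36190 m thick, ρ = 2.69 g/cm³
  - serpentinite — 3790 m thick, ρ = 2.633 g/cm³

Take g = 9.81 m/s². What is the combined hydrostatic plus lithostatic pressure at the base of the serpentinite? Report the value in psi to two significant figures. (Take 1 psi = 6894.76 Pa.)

170000 psi

seawater: 1022 kg/m³ × 9.81 m/s² × 1520 m = 1.524×10^7 Pa = 2210 psi
dolomite: 2800 kg/m³ × 9.81 m/s² × 2700 m = 7.416×10^7 Pa = 10757 psi
gneiss: 2690 kg/m³ × 9.81 m/s² × 36190 m = 9.550×10^8 Pa = 1.385×10^5 psi
serpentinite: 2633 kg/m³ × 9.81 m/s² × 3790 m = 9.789×10^7 Pa = 14198 psi
Total = 2210 + 10757 + 1.385×10^5 + 14198 = 1.6568×10^5 psi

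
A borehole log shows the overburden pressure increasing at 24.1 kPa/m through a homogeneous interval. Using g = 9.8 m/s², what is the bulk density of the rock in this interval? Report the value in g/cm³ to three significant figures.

2.46 g/cm³

ρ = (dP/dz)/g = 24.1 kPa/m / 9.8 m/s² = 24100 Pa/m / 9.8 m/s² = 2459.2 kg/m³
= 2.459 g/cm³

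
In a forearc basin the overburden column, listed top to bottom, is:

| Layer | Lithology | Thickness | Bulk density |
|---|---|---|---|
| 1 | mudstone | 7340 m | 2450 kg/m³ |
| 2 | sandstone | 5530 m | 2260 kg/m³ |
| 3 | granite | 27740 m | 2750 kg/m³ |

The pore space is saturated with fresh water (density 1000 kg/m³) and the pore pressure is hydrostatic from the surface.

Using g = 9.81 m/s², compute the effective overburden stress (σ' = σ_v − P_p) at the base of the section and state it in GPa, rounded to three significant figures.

0.649 GPa

Overburden (lithostatic) stress σ_v:
mudstone: 2450 kg/m³ × 9.81 m/s² × 7340 m = 1.764×10^8 Pa = 176.4 MPa
sandstone: 2260 kg/m³ × 9.81 m/s² × 5530 m = 1.226×10^8 Pa = 122.6 MPa
granite: 2750 kg/m³ × 9.81 m/s² × 27740 m = 7.484×10^8 Pa = 748.4 MPa
Total = 176.4 + 122.6 + 748.4 = 1047.4 MPa
Pore pressure P_p = 1000 kg/m³ × 9.81 m/s² × 40610 m = 3.984×10^8 Pa = 398.4 MPa
Effective stress σ' = σ_v − P_p = 1047 − 398.4 = 648.99 MPa = 0.64899 GPa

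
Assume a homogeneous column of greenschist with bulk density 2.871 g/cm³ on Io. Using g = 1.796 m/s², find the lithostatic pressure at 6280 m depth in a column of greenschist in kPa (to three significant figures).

greenschist: 2871 kg/m³ × 1.796 m/s² × 6280 m = 3.238×10^7 Pa = 32382 kPa

32400 kPa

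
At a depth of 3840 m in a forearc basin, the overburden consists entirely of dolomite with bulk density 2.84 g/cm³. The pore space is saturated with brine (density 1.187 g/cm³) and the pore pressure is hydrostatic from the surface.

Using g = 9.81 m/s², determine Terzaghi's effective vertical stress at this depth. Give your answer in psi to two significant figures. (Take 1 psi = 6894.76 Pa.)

Overburden (lithostatic) stress σ_v:
dolomite: 2840 kg/m³ × 9.81 m/s² × 3840 m = 1.070×10^8 Pa = 107.0 MPa
Pore pressure P_p = 1187 kg/m³ × 9.81 m/s² × 3840 m = 4.471×10^7 Pa = 44.71 MPa
Effective stress σ' = σ_v − P_p = 107.0 − 44.71 = 62.269 MPa = 9031.4 psi

9000 psi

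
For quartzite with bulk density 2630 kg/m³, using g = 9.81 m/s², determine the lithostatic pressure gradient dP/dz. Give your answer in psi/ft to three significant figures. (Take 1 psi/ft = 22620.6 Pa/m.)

dP/dz = ρg = 2630 kg/m³ × 9.81 m/s² = 25800 Pa/m
= 25800 Pa/m × (1 psi/ft / 22621 Pa/m) = 1.1406 psi/ft

1.14 psi/ft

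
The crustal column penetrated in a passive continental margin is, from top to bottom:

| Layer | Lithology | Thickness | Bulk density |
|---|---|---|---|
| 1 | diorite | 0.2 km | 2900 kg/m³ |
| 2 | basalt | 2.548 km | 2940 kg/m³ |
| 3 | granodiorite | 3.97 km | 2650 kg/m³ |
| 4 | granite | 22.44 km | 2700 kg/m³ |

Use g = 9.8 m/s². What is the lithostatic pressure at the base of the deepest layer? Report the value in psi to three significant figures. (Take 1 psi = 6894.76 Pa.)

113000 psi

diorite: 2900 kg/m³ × 9.8 m/s² × 200 m = 5.684×10^6 Pa = 824.4 psi
basalt: 2940 kg/m³ × 9.8 m/s² × 2548 m = 7.341×10^7 Pa = 10648 psi
granodiorite: 2650 kg/m³ × 9.8 m/s² × 3970 m = 1.031×10^8 Pa = 14954 psi
granite: 2700 kg/m³ × 9.8 m/s² × 22440 m = 5.938×10^8 Pa = 86118 psi
Total = 824.4 + 10648 + 14954 + 86118 = 1.1254×10^5 psi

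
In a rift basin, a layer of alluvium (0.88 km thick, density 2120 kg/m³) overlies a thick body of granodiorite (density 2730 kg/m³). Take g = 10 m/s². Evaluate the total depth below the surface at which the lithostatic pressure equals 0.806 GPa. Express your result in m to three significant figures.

29700 m

Pressure at base of upper layers: 2120×10×880 = 1.866×10^7 Pa = 0.01866 GPa
Remaining pressure to be supplied by granodiorite: 8.060×10^8 − 1.866×10^7 = 7.873×10^8 Pa
Additional depth in granodiorite = 7.873×10^8 Pa / (2730 kg/m³ × 10 m/s²) = 28840 m
Total depth = 880 m + 28840 m = 29720 m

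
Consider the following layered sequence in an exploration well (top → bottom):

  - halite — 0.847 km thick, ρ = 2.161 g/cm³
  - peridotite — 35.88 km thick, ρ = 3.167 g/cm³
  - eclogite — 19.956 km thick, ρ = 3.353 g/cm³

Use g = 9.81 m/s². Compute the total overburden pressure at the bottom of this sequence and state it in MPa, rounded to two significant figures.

halite: 2161 kg/m³ × 9.81 m/s² × 847 m = 1.796×10^7 Pa = 17.96 MPa
peridotite: 3167 kg/m³ × 9.81 m/s² × 35880 m = 1.115×10^9 Pa = 1115 MPa
eclogite: 3353 kg/m³ × 9.81 m/s² × 19956 m = 6.564×10^8 Pa = 656.4 MPa
Total = 17.96 + 1115 + 656.4 = 1789.1 MPa

1800 MPa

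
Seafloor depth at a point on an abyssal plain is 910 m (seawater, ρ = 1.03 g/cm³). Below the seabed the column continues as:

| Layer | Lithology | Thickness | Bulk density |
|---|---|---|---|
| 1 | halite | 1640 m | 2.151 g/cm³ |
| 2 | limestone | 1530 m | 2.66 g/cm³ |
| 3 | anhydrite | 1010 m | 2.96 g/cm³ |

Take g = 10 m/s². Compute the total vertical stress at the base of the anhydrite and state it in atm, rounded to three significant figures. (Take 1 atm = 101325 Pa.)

seawater: 1030 kg/m³ × 10 m/s² × 910 m = 9.373×10^6 Pa = 92.50 atm
halite: 2151 kg/m³ × 10 m/s² × 1640 m = 3.528×10^7 Pa = 348.2 atm
limestone: 2660 kg/m³ × 10 m/s² × 1530 m = 4.070×10^7 Pa = 401.7 atm
anhydrite: 2960 kg/m³ × 10 m/s² × 1010 m = 2.990×10^7 Pa = 295.1 atm
Total = 92.50 + 348.2 + 401.7 + 295.1 = 1137.4 atm

1140 atm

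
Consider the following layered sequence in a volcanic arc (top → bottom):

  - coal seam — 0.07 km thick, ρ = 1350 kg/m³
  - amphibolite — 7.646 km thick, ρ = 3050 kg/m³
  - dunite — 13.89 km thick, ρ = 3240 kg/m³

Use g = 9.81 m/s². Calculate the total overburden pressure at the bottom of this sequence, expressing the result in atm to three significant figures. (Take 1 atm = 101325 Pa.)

6620 atm

coal seam: 1350 kg/m³ × 9.81 m/s² × 70 m = 9.270×10^5 Pa = 9.149 atm
amphibolite: 3050 kg/m³ × 9.81 m/s² × 7646 m = 2.288×10^8 Pa = 2258 atm
dunite: 3240 kg/m³ × 9.81 m/s² × 13890 m = 4.415×10^8 Pa = 4357 atm
Total = 9.149 + 2258 + 4357 = 6624.1 atm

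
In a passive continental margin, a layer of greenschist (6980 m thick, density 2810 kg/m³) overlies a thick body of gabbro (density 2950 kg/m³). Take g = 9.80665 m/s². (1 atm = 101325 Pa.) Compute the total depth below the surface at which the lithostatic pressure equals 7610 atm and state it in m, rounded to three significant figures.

Pressure at base of upper layers: 2810×9.80665×6980 = 1.923×10^8 Pa = 1898 atm
Remaining pressure to be supplied by gabbro: 7.711×10^8 − 1.923×10^8 = 5.787×10^8 Pa
Additional depth in gabbro = 5.787×10^8 Pa / (2950 kg/m³ × 9.80665 m/s²) = 20005 m
Total depth = 6980 m + 20005 m = 26985 m

27000 m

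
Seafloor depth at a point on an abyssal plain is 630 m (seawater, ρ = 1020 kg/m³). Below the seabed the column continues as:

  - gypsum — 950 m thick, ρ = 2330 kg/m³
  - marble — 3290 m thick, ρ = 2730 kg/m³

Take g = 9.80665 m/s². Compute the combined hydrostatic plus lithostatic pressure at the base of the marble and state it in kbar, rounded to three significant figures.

1.16 kbar

seawater: 1020 kg/m³ × 9.80665 m/s² × 630 m = 6.302×10^6 Pa = 0.06302 kbar
gypsum: 2330 kg/m³ × 9.80665 m/s² × 950 m = 2.171×10^7 Pa = 0.2171 kbar
marble: 2730 kg/m³ × 9.80665 m/s² × 3290 m = 8.808×10^7 Pa = 0.8808 kbar
Total = 0.06302 + 0.2171 + 0.8808 = 1.1609 kbar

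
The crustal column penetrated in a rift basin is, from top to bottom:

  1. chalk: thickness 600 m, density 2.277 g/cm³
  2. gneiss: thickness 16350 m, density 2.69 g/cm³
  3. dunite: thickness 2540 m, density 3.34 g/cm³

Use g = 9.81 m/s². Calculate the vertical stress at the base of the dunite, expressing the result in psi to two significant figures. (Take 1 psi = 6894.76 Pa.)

chalk: 2277 kg/m³ × 9.81 m/s² × 600 m = 1.340×10^7 Pa = 1944 psi
gneiss: 2690 kg/m³ × 9.81 m/s² × 16350 m = 4.315×10^8 Pa = 62578 psi
dunite: 3340 kg/m³ × 9.81 m/s² × 2540 m = 8.322×10^7 Pa = 12071 psi
Total = 1944 + 62578 + 12071 = 76592 psi

77000 psi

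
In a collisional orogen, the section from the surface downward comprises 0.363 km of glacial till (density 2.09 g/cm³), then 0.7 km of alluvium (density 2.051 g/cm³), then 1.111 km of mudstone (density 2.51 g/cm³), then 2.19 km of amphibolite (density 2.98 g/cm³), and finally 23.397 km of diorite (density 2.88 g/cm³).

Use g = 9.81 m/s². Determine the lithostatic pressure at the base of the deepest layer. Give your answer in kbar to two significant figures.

glacial till: 2090 kg/m³ × 9.81 m/s² × 363 m = 7.443×10^6 Pa = 0.07443 kbar
alluvium: 2051 kg/m³ × 9.81 m/s² × 700 m = 1.408×10^7 Pa = 0.1408 kbar
mudstone: 2510 kg/m³ × 9.81 m/s² × 1111 m = 2.736×10^7 Pa = 0.2736 kbar
amphibolite: 2980 kg/m³ × 9.81 m/s² × 2190 m = 6.402×10^7 Pa = 0.6402 kbar
diorite: 2880 kg/m³ × 9.81 m/s² × 23397 m = 6.610×10^8 Pa = 6.610 kbar
Total = 0.07443 + 0.1408 + 0.2736 + 0.6402 + 6.610 = 7.7394 kbar

7.7 kbar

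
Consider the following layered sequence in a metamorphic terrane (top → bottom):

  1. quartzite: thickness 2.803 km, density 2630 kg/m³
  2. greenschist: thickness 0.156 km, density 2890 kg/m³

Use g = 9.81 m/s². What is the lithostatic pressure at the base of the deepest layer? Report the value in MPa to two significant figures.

77 MPa

quartzite: 2630 kg/m³ × 9.81 m/s² × 2803 m = 7.232×10^7 Pa = 72.32 MPa
greenschist: 2890 kg/m³ × 9.81 m/s² × 156 m = 4.423×10^6 Pa = 4.423 MPa
Total = 72.32 + 4.423 = 76.741 MPa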